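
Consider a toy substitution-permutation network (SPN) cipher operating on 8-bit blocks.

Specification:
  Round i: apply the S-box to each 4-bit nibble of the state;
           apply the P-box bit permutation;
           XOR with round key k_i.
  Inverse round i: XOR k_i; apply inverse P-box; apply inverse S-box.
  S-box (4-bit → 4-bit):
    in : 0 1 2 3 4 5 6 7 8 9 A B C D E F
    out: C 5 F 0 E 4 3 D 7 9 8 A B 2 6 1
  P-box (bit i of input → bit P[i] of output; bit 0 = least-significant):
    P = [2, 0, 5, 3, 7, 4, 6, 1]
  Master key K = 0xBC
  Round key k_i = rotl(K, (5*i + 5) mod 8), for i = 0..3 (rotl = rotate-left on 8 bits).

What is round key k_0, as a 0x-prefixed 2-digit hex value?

0x97

K = 0xBC
k_0 = rotl(K, (5*0+5) mod 8) = rotl(K, 5) = 0x97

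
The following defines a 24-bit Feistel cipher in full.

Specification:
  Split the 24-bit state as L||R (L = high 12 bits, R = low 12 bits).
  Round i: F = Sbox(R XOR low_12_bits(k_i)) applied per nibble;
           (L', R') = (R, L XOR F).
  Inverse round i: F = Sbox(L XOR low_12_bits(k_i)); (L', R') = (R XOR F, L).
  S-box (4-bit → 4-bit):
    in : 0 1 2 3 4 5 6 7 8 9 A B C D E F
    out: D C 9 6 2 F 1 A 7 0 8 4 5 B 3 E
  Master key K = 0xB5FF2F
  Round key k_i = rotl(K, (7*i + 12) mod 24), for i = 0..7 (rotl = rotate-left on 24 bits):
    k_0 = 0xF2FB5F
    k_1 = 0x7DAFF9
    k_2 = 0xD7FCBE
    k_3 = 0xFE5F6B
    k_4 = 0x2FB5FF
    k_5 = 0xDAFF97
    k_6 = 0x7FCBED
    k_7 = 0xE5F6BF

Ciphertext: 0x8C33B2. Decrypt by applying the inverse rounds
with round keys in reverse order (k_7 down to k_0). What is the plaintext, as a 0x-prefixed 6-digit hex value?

s_0 = ciphertext = 0x8C33B2
s_1 = InvRound(s_0, k_7) = 0x0178C3
s_2 = InvRound(s_1, k_6) = 0xC2B017
s_3 = InvRound(s_2, k_5) = 0x652C2B
s_4 = InvRound(s_3, k_4) = 0xAA0652
s_5 = InvRound(s_4, k_3) = 0x906AA0
s_6 = InvRound(s_5, k_2) = 0x5E7906
s_7 = InvRound(s_6, k_1) = 0x1C55E7
s_8 = InvRound(s_7, k_0) = 0xDEF1C5

0xDEF1C5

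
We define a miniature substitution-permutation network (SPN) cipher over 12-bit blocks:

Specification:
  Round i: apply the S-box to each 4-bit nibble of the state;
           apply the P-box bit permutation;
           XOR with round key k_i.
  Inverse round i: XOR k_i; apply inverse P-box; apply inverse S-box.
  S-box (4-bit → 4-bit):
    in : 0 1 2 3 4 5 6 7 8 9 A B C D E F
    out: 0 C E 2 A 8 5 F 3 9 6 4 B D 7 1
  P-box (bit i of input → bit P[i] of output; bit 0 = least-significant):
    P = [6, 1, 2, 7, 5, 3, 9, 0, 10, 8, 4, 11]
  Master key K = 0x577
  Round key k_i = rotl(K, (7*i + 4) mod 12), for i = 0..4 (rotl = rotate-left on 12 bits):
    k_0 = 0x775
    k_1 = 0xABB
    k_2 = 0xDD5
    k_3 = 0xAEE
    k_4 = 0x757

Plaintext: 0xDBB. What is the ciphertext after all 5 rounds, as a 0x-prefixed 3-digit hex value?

0x282

s_0 = plaintext = 0xDBB
s_1 = Round(s_0, k_0) = 0x961
s_2 = Round(s_1, k_1) = 0x41F
s_3 = Round(s_2, k_2) = 0x694
s_4 = Round(s_3, k_3) = 0xE5D
s_5 = Round(s_4, k_4) = 0x282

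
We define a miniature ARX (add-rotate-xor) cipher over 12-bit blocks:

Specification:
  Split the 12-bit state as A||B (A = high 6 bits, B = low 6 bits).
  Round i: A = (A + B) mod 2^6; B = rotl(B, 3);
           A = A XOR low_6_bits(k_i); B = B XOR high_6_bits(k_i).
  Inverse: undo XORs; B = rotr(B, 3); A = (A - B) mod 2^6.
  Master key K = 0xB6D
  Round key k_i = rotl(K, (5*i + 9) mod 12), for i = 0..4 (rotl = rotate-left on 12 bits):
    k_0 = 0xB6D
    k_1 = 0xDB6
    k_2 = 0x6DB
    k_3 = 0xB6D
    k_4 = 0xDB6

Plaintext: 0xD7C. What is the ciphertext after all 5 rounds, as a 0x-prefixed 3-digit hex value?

s_0 = plaintext = 0xD7C
s_1 = Round(s_0, k_0) = 0x70A
s_2 = Round(s_1, k_1) = 0x427
s_3 = Round(s_2, k_2) = 0xB27
s_4 = Round(s_3, k_3) = 0xF91
s_5 = Round(s_4, k_4) = 0xE7C

0xE7C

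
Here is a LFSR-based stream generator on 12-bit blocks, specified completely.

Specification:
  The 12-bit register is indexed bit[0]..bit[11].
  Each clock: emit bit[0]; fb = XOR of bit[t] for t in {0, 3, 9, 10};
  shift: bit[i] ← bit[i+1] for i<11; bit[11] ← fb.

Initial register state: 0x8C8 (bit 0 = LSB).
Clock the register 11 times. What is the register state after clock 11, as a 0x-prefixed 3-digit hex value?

0x587

reg_0 = 0x8C8
clock 1: out=0, reg = 0xC64
clock 2: out=0, reg = 0xE32
clock 3: out=0, reg = 0x719
clock 4: out=1, reg = 0x38C
clock 5: out=0, reg = 0x1C6
clock 6: out=0, reg = 0x0E3
clock 7: out=1, reg = 0x871
clock 8: out=1, reg = 0xC38
clock 9: out=0, reg = 0x61C
clock 10: out=0, reg = 0xB0E
clock 11: out=0, reg = 0x587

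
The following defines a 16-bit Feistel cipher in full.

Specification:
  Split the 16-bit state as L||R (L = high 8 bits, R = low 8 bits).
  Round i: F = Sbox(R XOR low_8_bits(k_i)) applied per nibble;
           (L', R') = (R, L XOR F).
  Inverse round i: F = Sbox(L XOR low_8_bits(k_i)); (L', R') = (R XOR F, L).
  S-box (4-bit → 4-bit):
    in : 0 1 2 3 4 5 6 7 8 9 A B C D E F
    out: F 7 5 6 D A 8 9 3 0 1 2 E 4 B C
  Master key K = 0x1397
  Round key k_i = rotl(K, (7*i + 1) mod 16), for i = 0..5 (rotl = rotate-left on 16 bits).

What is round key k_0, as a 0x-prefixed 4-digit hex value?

K = 0x1397
k_0 = rotl(K, (7*0+1) mod 16) = rotl(K, 1) = 0x272E

0x272E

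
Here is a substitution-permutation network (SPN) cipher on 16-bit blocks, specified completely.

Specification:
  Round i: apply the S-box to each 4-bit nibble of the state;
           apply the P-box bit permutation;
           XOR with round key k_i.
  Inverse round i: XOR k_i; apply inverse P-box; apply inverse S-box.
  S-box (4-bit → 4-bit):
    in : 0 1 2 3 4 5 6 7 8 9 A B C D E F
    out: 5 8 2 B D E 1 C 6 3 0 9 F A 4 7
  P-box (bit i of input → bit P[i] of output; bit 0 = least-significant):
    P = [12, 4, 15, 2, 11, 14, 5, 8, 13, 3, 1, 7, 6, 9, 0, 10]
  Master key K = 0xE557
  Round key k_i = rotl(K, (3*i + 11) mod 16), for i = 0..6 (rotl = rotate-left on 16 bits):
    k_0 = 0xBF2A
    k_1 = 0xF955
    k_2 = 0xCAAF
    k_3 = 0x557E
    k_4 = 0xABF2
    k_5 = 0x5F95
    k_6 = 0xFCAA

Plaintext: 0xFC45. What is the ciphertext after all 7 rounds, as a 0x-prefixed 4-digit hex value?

0xD991

s_0 = plaintext = 0xFC45
s_1 = Round(s_0, k_0) = 0x14D5
s_2 = Round(s_1, k_1) = 0x1CC3
s_3 = Round(s_2, k_2) = 0xB711
s_4 = Round(s_3, k_3) = 0x50B8
s_5 = Round(s_4, k_4) = 0x04E1
s_6 = Round(s_5, k_5) = 0x7F72
s_7 = Round(s_6, k_6) = 0xD991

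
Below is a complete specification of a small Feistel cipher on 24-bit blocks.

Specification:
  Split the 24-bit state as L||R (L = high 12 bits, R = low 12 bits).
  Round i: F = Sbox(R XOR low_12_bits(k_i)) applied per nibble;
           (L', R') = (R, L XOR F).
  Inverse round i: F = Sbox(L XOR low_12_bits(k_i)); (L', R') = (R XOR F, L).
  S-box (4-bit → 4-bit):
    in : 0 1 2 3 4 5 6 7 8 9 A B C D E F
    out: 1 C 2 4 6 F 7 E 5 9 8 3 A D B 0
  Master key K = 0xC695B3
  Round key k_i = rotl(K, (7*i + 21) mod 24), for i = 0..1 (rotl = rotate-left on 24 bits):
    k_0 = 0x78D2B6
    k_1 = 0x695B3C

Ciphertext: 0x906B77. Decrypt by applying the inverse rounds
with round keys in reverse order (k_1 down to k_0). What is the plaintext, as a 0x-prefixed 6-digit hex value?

0xA5F93F

s_0 = ciphertext = 0x906B77
s_1 = InvRound(s_0, k_1) = 0x93F906
s_2 = InvRound(s_1, k_0) = 0xA5F93F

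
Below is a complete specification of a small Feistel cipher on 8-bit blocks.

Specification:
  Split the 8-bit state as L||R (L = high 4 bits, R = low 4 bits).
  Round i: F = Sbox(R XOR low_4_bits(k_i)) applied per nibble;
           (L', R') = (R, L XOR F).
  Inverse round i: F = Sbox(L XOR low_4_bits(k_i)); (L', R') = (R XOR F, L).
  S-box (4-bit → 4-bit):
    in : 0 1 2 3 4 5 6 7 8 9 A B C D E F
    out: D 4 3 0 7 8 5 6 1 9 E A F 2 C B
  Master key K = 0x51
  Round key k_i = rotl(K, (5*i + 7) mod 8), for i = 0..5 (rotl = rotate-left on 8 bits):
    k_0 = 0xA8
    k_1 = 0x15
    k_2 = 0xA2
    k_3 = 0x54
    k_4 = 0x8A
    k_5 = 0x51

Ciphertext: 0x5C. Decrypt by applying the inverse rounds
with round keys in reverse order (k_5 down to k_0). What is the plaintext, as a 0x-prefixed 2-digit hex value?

0x0E

s_0 = ciphertext = 0x5C
s_1 = InvRound(s_0, k_5) = 0xB5
s_2 = InvRound(s_1, k_4) = 0x1B
s_3 = InvRound(s_2, k_3) = 0x31
s_4 = InvRound(s_3, k_2) = 0x53
s_5 = InvRound(s_4, k_1) = 0xE5
s_6 = InvRound(s_5, k_0) = 0x0E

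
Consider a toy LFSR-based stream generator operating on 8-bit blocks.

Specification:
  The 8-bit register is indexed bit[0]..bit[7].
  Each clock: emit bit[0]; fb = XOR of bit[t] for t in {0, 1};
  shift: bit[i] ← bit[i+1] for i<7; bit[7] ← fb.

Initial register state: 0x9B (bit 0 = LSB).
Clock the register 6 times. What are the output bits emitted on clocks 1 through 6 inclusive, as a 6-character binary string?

110110

reg_0 = 0x9B
clock 1: out=1, reg = 0x4D
clock 2: out=1, reg = 0xA6
clock 3: out=0, reg = 0xD3
clock 4: out=1, reg = 0x69
clock 5: out=1, reg = 0xB4
clock 6: out=0, reg = 0x5A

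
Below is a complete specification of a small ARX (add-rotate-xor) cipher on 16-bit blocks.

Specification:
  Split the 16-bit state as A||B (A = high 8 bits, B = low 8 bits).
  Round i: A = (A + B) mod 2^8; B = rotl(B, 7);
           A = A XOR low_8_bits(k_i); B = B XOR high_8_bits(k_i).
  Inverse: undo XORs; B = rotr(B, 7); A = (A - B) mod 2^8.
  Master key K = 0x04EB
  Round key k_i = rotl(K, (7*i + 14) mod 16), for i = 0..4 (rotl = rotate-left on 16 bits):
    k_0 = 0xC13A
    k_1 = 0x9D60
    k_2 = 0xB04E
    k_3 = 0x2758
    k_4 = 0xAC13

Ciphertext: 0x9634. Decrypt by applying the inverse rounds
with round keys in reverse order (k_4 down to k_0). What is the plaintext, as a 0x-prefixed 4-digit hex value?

0xE511

s_0 = ciphertext = 0x9634
s_1 = InvRound(s_0, k_4) = 0x5431
s_2 = InvRound(s_1, k_3) = 0xE02C
s_3 = InvRound(s_2, k_2) = 0x7539
s_4 = InvRound(s_3, k_1) = 0xCC49
s_5 = InvRound(s_4, k_0) = 0xE511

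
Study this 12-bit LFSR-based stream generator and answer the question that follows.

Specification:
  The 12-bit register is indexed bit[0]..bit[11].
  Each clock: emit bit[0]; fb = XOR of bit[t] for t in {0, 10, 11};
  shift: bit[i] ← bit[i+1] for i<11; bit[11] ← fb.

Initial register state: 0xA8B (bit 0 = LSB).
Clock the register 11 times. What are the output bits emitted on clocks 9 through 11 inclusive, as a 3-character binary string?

010

reg_0 = 0xA8B
clock 1: out=1, reg = 0x545
clock 2: out=1, reg = 0x2A2
clock 3: out=0, reg = 0x151
clock 4: out=1, reg = 0x8A8
clock 5: out=0, reg = 0xC54
clock 6: out=0, reg = 0x62A
clock 7: out=0, reg = 0xB15
clock 8: out=1, reg = 0x58A
clock 9: out=0, reg = 0xAC5
clock 10: out=1, reg = 0x562
clock 11: out=0, reg = 0xAB1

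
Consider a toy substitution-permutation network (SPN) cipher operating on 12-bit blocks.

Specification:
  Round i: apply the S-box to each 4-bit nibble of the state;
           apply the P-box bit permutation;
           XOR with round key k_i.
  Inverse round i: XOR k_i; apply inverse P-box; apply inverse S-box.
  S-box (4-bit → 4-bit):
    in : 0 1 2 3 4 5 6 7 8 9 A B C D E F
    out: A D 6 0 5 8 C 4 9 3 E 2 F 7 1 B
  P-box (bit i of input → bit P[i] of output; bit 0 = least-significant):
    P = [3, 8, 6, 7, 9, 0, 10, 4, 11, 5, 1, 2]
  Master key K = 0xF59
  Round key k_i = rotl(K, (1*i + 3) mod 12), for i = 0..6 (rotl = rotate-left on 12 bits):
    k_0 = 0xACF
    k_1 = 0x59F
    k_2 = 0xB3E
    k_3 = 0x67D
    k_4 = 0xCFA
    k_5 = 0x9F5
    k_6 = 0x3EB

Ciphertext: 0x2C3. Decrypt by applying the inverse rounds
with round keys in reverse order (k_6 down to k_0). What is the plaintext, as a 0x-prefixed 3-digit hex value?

0xB8F

s_0 = ciphertext = 0x2C3
s_1 = InvRound(s_0, k_6) = 0xB39
s_2 = InvRound(s_1, k_5) = 0x5E1
s_3 = InvRound(s_2, k_4) = 0x409
s_4 = InvRound(s_3, k_3) = 0x087
s_5 = InvRound(s_4, k_2) = 0x9FF
s_6 = InvRound(s_5, k_1) = 0x977
s_7 = InvRound(s_6, k_0) = 0xB8F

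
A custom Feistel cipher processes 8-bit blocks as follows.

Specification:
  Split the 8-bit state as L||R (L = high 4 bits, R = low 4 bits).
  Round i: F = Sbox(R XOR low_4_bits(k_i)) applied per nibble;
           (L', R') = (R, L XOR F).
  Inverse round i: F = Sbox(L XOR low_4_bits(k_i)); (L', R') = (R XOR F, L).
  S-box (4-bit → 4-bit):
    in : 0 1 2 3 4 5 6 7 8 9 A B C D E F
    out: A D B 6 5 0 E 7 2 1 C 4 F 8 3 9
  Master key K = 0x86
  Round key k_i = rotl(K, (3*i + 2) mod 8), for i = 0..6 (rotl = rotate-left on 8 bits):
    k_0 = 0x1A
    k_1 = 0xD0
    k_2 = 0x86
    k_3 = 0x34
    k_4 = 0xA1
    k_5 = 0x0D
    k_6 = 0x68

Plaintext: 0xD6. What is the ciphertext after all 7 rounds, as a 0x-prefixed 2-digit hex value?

0x9C

s_0 = plaintext = 0xD6
s_1 = Round(s_0, k_0) = 0x62
s_2 = Round(s_1, k_1) = 0x2D
s_3 = Round(s_2, k_2) = 0xD6
s_4 = Round(s_3, k_3) = 0x66
s_5 = Round(s_4, k_4) = 0x61
s_6 = Round(s_5, k_5) = 0x19
s_7 = Round(s_6, k_6) = 0x9C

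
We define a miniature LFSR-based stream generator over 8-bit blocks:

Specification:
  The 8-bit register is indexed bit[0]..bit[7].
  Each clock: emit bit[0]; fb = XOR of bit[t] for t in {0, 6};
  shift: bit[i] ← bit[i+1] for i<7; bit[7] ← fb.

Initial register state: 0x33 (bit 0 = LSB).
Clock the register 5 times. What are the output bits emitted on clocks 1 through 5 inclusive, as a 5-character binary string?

reg_0 = 0x33
clock 1: out=1, reg = 0x99
clock 2: out=1, reg = 0xCC
clock 3: out=0, reg = 0xE6
clock 4: out=0, reg = 0xF3
clock 5: out=1, reg = 0x79

11001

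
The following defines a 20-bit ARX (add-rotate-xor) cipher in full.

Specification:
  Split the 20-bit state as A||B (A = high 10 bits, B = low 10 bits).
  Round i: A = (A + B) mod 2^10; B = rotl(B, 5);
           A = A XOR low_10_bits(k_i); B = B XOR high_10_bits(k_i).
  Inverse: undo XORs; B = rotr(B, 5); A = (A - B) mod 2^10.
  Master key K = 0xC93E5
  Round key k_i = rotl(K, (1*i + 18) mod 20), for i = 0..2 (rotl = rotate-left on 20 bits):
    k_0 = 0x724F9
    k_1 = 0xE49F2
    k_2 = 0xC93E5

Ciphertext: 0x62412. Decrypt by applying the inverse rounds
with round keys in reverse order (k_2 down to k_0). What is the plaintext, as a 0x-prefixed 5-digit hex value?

s_0 = ciphertext = 0x62412
s_1 = InvRound(s_0, k_2) = 0xE4ED9
s_2 = InvRound(s_1, k_1) = 0x3DD6A
s_3 = InvRound(s_2, k_0) = 0xEA465

0xEA465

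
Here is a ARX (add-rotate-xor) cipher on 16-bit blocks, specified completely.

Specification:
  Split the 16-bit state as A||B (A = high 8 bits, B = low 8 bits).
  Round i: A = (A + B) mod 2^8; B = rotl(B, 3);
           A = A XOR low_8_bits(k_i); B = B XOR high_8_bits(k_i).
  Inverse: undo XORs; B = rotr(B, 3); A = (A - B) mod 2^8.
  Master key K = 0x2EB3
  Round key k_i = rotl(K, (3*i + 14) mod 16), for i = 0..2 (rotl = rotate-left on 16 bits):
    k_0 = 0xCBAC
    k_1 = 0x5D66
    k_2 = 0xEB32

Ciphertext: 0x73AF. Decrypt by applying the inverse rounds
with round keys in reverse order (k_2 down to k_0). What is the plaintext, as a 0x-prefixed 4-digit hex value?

0x5B2E

s_0 = ciphertext = 0x73AF
s_1 = InvRound(s_0, k_2) = 0xB988
s_2 = InvRound(s_1, k_1) = 0x25BA
s_3 = InvRound(s_2, k_0) = 0x5B2E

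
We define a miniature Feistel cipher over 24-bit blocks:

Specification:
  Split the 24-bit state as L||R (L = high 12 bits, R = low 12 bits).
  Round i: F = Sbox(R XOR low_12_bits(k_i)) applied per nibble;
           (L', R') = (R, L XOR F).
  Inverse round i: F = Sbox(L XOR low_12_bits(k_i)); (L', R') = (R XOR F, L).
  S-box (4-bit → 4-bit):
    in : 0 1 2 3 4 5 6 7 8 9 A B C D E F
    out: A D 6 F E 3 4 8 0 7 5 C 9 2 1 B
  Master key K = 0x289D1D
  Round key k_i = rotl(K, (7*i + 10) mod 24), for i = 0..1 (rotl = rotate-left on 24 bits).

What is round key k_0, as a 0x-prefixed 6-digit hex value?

0x7474A2

K = 0x289D1D
k_0 = rotl(K, (7*0+10) mod 24) = rotl(K, 10) = 0x7474A2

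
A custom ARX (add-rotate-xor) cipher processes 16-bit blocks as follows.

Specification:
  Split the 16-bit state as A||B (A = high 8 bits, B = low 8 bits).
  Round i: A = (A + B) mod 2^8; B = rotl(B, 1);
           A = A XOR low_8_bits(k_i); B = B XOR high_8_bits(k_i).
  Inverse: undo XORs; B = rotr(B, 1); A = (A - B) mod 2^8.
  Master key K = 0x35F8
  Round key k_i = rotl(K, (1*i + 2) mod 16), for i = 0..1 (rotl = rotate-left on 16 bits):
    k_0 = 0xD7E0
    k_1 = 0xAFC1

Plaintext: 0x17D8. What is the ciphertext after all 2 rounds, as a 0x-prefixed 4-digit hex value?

0xB463

s_0 = plaintext = 0x17D8
s_1 = Round(s_0, k_0) = 0x0F66
s_2 = Round(s_1, k_1) = 0xB463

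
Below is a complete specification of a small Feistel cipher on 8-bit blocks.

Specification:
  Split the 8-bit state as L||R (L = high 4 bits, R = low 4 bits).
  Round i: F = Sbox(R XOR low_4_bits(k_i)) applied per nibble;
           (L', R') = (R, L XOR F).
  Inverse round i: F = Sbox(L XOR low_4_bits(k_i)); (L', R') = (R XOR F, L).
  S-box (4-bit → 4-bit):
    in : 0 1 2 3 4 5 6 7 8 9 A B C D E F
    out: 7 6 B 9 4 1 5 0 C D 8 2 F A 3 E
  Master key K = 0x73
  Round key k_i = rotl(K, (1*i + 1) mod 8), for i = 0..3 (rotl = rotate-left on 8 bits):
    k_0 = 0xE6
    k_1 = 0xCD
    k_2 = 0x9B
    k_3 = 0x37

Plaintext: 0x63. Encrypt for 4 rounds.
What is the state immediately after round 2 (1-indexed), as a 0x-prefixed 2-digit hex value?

s_0 = plaintext = 0x63
s_1 = Round(s_0, k_0) = 0x37
s_2 = Round(s_1, k_1) = 0x7B
s_3 = Round(s_2, k_2) = 0xB0
s_4 = Round(s_3, k_3) = 0x0B

0x7B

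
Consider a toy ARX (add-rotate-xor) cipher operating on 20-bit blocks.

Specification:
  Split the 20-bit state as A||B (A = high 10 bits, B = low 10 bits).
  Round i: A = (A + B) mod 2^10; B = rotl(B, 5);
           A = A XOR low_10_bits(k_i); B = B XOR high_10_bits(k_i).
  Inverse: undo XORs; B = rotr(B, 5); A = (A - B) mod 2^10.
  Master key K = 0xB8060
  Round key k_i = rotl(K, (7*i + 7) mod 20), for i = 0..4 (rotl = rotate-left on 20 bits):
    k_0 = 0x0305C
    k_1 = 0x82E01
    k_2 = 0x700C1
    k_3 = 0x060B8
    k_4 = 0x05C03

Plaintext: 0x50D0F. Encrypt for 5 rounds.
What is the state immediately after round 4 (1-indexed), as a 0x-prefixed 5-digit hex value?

s_0 = plaintext = 0x50D0F
s_1 = Round(s_0, k_0) = 0x839E4
s_2 = Round(s_1, k_1) = 0x7CE84
s_3 = Round(s_2, k_2) = 0x2D954
s_4 = Round(s_3, k_3) = 0xACA92
s_5 = Round(s_4, k_4) = 0x51E43

0xACA92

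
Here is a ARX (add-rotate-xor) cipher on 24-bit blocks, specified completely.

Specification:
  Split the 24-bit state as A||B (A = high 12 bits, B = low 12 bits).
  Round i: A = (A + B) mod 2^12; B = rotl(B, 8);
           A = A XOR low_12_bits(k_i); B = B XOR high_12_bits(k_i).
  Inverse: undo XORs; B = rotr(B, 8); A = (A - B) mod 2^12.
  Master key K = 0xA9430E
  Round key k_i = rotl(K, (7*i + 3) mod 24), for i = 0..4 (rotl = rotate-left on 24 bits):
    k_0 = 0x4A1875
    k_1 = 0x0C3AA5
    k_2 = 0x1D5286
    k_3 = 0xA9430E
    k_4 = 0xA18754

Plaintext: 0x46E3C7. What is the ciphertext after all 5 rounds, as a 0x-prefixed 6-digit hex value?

0x340E1A

s_0 = plaintext = 0x46E3C7
s_1 = Round(s_0, k_0) = 0x04039D
s_2 = Round(s_1, k_1) = 0x978DFA
s_3 = Round(s_2, k_2) = 0x5F4B0A
s_4 = Round(s_3, k_3) = 0x3F0024
s_5 = Round(s_4, k_4) = 0x340E1A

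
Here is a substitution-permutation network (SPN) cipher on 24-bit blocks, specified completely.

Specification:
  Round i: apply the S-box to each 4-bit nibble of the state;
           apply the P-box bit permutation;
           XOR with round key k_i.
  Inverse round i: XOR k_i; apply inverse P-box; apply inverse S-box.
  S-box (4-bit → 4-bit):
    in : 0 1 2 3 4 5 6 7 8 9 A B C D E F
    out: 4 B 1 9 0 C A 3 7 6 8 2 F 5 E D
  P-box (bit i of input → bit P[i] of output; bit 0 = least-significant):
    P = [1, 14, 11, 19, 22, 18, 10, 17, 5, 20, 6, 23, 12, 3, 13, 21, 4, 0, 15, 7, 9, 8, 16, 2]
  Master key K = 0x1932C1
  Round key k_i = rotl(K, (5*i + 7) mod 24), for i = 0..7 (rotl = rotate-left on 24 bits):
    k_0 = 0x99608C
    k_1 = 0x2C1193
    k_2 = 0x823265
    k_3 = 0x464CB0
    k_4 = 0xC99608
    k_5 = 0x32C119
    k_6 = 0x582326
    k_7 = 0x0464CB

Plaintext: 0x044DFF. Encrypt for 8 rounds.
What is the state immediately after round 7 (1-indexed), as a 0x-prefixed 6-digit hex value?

0x46AD62

s_0 = plaintext = 0x044DFF
s_1 = Round(s_0, k_0) = 0xD26CEE
s_2 = Round(s_1, k_1) = 0x935FEB
s_3 = Round(s_2, k_2) = 0x255795
s_4 = Round(s_3, k_3) = 0x7AE210
s_5 = Round(s_4, k_4) = 0xAFBDA0
s_6 = Round(s_5, k_5) = 0x3049E5
s_7 = Round(s_6, k_6) = 0x46AD62
s_8 = Round(s_7, k_7) = 0x226428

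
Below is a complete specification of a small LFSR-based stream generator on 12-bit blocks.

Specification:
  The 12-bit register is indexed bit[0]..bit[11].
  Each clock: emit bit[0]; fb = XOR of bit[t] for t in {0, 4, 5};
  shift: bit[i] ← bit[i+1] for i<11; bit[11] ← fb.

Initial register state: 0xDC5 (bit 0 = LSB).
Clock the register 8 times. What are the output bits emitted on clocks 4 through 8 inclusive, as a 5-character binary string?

00011

reg_0 = 0xDC5
clock 1: out=1, reg = 0xEE2
clock 2: out=0, reg = 0xF71
clock 3: out=1, reg = 0xFB8
clock 4: out=0, reg = 0x7DC
clock 5: out=0, reg = 0xBEE
clock 6: out=0, reg = 0xDF7
clock 7: out=1, reg = 0xEFB
clock 8: out=1, reg = 0xF7D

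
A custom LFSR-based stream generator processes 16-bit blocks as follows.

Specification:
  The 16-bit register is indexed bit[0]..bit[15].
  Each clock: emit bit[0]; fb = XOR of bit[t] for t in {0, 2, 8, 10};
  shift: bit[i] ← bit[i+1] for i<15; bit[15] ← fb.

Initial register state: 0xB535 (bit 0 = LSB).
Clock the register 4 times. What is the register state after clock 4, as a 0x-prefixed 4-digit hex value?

0x0B53

reg_0 = 0xB535
clock 1: out=1, reg = 0x5A9A
clock 2: out=0, reg = 0x2D4D
clock 3: out=1, reg = 0x16A6
clock 4: out=0, reg = 0x0B53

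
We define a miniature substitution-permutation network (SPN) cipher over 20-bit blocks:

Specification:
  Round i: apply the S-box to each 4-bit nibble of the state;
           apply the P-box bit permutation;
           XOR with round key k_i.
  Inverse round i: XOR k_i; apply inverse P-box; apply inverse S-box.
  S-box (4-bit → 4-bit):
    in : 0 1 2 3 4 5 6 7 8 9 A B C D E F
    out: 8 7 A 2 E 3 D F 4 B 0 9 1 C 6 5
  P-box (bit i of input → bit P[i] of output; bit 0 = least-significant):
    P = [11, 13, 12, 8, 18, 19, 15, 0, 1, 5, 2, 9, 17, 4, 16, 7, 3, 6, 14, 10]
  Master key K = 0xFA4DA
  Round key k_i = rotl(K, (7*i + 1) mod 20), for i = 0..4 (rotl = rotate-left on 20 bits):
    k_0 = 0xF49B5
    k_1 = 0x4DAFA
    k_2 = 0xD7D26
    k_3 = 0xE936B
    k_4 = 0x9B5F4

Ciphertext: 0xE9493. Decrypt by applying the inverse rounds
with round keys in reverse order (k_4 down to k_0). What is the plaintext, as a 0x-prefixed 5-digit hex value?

0x72B42

s_0 = ciphertext = 0xE9493
s_1 = InvRound(s_0, k_4) = 0x3F1B2
s_2 = InvRound(s_1, k_3) = 0x14093
s_3 = InvRound(s_2, k_2) = 0x02E97
s_4 = InvRound(s_3, k_1) = 0x7AE6E
s_5 = InvRound(s_4, k_0) = 0x72B42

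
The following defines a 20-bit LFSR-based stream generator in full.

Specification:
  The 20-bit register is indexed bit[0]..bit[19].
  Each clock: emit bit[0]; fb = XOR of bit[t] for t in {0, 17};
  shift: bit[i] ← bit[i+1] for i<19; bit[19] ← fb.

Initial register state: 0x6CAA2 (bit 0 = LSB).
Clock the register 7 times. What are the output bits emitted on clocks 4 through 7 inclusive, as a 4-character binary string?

reg_0 = 0x6CAA2
clock 1: out=0, reg = 0xB6551
clock 2: out=1, reg = 0x5B2A8
clock 3: out=0, reg = 0x2D954
clock 4: out=0, reg = 0x96CAA
clock 5: out=0, reg = 0x4B655
clock 6: out=1, reg = 0xA5B2A
clock 7: out=0, reg = 0xD2D95

0010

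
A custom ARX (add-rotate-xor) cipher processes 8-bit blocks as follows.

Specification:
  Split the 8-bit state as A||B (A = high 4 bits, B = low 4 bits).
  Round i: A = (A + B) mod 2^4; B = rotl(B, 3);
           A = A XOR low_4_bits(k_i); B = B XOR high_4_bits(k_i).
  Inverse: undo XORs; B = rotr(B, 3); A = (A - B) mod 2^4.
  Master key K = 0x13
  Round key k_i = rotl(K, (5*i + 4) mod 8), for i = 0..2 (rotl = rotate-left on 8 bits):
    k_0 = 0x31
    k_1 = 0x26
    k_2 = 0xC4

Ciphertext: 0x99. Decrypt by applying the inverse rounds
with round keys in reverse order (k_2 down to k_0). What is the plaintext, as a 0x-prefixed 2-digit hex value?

0x14

s_0 = ciphertext = 0x99
s_1 = InvRound(s_0, k_2) = 0x3A
s_2 = InvRound(s_1, k_1) = 0x41
s_3 = InvRound(s_2, k_0) = 0x14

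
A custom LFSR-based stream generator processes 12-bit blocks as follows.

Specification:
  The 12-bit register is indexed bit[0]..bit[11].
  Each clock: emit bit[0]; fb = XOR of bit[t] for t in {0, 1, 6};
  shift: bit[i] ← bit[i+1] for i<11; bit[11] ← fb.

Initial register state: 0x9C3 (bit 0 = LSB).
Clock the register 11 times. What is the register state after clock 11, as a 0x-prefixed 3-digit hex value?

reg_0 = 0x9C3
clock 1: out=1, reg = 0xCE1
clock 2: out=1, reg = 0x670
clock 3: out=0, reg = 0xB38
clock 4: out=0, reg = 0x59C
clock 5: out=0, reg = 0x2CE
clock 6: out=0, reg = 0x167
clock 7: out=1, reg = 0x8B3
clock 8: out=1, reg = 0x459
clock 9: out=1, reg = 0x22C
clock 10: out=0, reg = 0x116
clock 11: out=0, reg = 0x88B

0x88B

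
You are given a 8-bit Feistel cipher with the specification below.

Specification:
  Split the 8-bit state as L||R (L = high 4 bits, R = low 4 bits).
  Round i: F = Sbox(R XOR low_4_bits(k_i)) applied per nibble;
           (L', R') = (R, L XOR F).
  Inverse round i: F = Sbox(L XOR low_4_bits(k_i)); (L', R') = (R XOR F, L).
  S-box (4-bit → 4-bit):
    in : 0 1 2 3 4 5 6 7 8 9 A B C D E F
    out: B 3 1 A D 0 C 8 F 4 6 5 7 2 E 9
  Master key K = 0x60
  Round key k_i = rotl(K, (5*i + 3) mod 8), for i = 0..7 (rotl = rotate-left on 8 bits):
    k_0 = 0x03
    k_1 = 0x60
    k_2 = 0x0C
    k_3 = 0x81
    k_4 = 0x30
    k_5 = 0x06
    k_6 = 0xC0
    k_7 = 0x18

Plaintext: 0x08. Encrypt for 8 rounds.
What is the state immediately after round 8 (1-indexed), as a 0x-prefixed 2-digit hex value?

s_0 = plaintext = 0x08
s_1 = Round(s_0, k_0) = 0x85
s_2 = Round(s_1, k_1) = 0x58
s_3 = Round(s_2, k_2) = 0x88
s_4 = Round(s_3, k_3) = 0x8C
s_5 = Round(s_4, k_4) = 0xCF
s_6 = Round(s_5, k_5) = 0xF8
s_7 = Round(s_6, k_6) = 0x80
s_8 = Round(s_7, k_7) = 0x07

0x07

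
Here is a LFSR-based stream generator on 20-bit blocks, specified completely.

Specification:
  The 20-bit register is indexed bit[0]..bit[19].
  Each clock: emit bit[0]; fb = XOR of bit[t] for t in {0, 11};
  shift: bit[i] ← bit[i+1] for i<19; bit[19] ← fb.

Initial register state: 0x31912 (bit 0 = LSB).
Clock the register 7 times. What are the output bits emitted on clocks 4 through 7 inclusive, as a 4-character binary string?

0100

reg_0 = 0x31912
clock 1: out=0, reg = 0x98C89
clock 2: out=1, reg = 0x4C644
clock 3: out=0, reg = 0x26322
clock 4: out=0, reg = 0x13191
clock 5: out=1, reg = 0x898C8
clock 6: out=0, reg = 0xC4C64
clock 7: out=0, reg = 0xE2632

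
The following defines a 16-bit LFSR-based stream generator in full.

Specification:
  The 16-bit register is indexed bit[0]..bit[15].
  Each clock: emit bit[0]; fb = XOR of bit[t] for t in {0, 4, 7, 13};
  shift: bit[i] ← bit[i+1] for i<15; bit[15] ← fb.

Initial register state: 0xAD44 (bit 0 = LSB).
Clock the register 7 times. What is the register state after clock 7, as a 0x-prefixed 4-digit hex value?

0xEF5A

reg_0 = 0xAD44
clock 1: out=0, reg = 0xD6A2
clock 2: out=0, reg = 0xEB51
clock 3: out=1, reg = 0xF5A8
clock 4: out=0, reg = 0x7AD4
clock 5: out=0, reg = 0xBD6A
clock 6: out=0, reg = 0xDEB5
clock 7: out=1, reg = 0xEF5A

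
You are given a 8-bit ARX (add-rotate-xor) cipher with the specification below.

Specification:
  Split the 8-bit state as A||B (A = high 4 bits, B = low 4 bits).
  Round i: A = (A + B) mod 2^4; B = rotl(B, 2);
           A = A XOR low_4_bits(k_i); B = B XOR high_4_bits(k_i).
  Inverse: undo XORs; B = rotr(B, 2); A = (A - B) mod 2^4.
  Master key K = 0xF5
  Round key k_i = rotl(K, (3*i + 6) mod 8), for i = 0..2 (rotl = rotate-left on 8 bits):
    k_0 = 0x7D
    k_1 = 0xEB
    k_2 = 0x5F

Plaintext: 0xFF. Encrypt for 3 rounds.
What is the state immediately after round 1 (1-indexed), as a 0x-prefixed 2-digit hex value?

0x38

s_0 = plaintext = 0xFF
s_1 = Round(s_0, k_0) = 0x38
s_2 = Round(s_1, k_1) = 0x0C
s_3 = Round(s_2, k_2) = 0x36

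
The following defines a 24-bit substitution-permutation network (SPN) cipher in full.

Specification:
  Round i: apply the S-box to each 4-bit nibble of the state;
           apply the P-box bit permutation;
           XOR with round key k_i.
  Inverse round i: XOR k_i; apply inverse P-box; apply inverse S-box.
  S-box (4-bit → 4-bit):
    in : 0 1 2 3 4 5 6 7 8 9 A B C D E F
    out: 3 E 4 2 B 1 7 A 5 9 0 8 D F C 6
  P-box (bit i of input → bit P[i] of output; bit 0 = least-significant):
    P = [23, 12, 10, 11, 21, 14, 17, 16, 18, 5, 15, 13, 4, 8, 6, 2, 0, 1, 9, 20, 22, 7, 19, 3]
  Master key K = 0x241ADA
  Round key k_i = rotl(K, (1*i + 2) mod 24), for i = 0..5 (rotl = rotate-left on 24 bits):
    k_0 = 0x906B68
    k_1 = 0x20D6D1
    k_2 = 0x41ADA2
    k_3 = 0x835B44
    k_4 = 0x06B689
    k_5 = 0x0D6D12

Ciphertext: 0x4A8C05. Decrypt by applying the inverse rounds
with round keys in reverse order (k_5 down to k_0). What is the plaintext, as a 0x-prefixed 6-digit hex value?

s_0 = ciphertext = 0x4A8C05
s_1 = InvRound(s_0, k_5) = 0x504C1A
s_2 = InvRound(s_1, k_4) = 0x0D5CF7
s_3 = InvRound(s_2, k_3) = 0xF60028
s_4 = InvRound(s_3, k_2) = 0x773CCC
s_5 = InvRound(s_4, k_1) = 0x9C9C1B
s_6 = InvRound(s_5, k_0) = 0x266D3F

0x266D3F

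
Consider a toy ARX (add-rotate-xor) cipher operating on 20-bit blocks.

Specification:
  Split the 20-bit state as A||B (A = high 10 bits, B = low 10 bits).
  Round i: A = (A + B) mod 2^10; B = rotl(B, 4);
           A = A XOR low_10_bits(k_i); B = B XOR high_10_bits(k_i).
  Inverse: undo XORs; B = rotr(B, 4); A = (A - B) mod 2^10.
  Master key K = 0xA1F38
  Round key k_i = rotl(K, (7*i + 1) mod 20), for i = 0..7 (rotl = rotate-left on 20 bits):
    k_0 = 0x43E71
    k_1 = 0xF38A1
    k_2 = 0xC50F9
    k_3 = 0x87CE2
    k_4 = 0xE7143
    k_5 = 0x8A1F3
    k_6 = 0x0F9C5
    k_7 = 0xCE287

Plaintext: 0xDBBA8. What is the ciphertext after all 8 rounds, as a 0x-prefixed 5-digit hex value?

s_0 = plaintext = 0xDBBA8
s_1 = Round(s_0, k_0) = 0x59F81
s_2 = Round(s_1, k_1) = 0x127D0
s_3 = Round(s_2, k_2) = 0x3821B
s_4 = Round(s_3, k_3) = 0x867A7
s_5 = Round(s_4, k_4) = 0x20DE2
s_6 = Round(s_5, k_5) = 0xE580F
s_7 = Round(s_6, k_6) = 0x980CE
s_8 = Round(s_7, k_7) = 0x6A7DB

0x6A7DB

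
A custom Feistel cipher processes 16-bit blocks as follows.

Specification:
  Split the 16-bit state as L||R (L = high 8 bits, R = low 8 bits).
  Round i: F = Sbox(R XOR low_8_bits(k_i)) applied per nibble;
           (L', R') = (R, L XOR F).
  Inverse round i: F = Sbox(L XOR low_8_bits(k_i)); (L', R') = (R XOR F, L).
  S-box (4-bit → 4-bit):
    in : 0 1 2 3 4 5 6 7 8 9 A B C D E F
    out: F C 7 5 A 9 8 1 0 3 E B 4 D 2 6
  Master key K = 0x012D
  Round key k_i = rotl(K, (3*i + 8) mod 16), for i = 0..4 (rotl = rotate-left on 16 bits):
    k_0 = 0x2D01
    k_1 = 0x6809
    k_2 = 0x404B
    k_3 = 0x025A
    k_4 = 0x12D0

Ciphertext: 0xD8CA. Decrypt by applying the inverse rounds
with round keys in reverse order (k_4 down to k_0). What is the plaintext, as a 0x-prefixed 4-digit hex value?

s_0 = ciphertext = 0xD8CA
s_1 = InvRound(s_0, k_4) = 0x3AD8
s_2 = InvRound(s_1, k_3) = 0x573A
s_3 = InvRound(s_2, k_2) = 0xFE57
s_4 = InvRound(s_3, k_1) = 0x36FE
s_5 = InvRound(s_4, k_0) = 0xAF36

0xAF36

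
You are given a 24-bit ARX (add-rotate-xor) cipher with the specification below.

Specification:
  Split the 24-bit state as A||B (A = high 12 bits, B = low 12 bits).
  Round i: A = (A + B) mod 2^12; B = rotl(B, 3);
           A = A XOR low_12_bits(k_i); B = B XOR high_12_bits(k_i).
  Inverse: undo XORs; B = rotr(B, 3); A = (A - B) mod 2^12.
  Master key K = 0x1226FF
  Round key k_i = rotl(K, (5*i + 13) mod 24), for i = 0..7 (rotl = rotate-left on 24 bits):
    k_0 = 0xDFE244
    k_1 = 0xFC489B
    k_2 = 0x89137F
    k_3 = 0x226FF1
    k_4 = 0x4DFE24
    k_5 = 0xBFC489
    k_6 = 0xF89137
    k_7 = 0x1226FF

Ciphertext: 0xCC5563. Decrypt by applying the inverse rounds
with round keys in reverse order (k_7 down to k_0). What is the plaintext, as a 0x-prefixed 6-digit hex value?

s_0 = ciphertext = 0xCC5563
s_1 = InvRound(s_0, k_7) = 0x7B2288
s_2 = InvRound(s_1, k_6) = 0x2E53A0
s_3 = InvRound(s_2, k_5) = 0xD6190B
s_4 = InvRound(s_3, k_4) = 0x98B9BA
s_5 = InvRound(s_4, k_3) = 0xD07973
s_6 = InvRound(s_5, k_2) = 0xA3C43C
s_7 = InvRound(s_6, k_1) = 0x12817F
s_8 = InvRound(s_7, k_0) = 0xFDC390

0xFDC390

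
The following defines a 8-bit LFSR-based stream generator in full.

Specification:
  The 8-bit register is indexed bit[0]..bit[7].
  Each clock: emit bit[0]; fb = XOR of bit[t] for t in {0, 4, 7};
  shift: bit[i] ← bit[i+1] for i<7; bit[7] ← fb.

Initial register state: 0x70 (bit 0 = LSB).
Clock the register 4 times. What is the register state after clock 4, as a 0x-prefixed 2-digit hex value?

0xD7

reg_0 = 0x70
clock 1: out=0, reg = 0xB8
clock 2: out=0, reg = 0x5C
clock 3: out=0, reg = 0xAE
clock 4: out=0, reg = 0xD7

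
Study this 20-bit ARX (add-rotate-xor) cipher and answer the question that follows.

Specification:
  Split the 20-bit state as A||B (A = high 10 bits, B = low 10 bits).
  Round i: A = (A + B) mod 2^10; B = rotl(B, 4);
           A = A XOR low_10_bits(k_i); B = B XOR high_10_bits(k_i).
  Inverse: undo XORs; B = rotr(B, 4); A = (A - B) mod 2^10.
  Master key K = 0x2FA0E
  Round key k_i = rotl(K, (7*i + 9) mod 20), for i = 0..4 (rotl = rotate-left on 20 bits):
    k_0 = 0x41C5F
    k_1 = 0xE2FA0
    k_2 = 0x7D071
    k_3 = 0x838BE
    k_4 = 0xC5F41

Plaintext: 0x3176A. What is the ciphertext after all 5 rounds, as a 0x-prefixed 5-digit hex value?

s_0 = plaintext = 0x3176A
s_1 = Round(s_0, k_0) = 0x1C3AA
s_2 = Round(s_1, k_1) = 0xEE925
s_3 = Round(s_2, k_2) = 0x2BBA0
s_4 = Round(s_3, k_3) = 0x3C000
s_5 = Round(s_4, k_4) = 0xEC717

0xEC717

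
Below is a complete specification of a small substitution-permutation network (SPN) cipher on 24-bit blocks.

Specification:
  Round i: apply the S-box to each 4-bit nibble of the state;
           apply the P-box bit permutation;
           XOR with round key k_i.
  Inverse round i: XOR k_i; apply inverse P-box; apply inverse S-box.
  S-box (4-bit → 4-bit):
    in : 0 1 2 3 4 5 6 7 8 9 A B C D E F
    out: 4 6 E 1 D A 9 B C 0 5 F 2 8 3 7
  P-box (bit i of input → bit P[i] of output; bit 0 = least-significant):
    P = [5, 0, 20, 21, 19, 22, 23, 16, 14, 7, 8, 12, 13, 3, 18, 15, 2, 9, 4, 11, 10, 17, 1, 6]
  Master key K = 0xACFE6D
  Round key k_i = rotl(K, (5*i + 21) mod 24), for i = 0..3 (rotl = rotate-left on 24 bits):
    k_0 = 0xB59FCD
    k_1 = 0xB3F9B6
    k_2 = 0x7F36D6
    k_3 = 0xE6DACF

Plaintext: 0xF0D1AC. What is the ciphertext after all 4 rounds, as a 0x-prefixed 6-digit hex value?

0xAD13DF

s_0 = plaintext = 0xF0D1AC
s_1 = Round(s_0, k_0) = 0x3F1A5E
s_2 = Round(s_1, k_1) = 0xF6BE8B
s_3 = Round(s_2, k_2) = 0xC8DA79
s_4 = Round(s_3, k_3) = 0xAD13DF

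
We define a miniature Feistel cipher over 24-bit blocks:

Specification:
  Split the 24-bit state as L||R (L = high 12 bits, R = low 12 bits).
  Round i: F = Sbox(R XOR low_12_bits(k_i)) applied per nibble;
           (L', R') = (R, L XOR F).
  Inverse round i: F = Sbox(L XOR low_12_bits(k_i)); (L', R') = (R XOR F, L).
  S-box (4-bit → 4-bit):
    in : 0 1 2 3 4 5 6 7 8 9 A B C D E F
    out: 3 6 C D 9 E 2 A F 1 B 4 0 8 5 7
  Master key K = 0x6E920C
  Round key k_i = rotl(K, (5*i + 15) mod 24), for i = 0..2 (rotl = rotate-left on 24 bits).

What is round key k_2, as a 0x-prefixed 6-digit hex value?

K = 0x6E920C
k_0 = rotl(K, (5*0+15) mod 24) = rotl(K, 15) = 0x063749
k_1 = rotl(K, (5*1+15) mod 24) = rotl(K, 20) = 0xC6E920
k_2 = rotl(K, (5*2+15) mod 24) = rotl(K, 1) = 0xDD2418

0xDD2418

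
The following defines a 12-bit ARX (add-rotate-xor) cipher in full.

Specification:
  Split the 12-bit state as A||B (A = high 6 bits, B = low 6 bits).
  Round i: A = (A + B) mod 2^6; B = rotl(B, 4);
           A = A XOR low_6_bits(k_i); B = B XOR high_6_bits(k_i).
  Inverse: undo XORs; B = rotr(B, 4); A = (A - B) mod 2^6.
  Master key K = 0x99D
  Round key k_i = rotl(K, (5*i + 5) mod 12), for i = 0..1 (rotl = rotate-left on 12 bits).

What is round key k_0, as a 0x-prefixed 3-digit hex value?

K = 0x99D
k_0 = rotl(K, (5*0+5) mod 12) = rotl(K, 5) = 0x3B3

0x3B3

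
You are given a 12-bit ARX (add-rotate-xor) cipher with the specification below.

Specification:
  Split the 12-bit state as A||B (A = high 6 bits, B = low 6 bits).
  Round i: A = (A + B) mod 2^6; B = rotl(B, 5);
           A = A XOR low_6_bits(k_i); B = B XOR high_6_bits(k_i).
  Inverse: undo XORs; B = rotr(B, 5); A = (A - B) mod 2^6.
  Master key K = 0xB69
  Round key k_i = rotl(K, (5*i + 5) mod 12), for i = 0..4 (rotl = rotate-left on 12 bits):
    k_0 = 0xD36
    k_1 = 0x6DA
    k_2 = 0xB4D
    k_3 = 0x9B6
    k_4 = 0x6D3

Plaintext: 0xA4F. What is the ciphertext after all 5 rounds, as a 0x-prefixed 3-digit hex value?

s_0 = plaintext = 0xA4F
s_1 = Round(s_0, k_0) = 0x393
s_2 = Round(s_1, k_1) = 0xEF2
s_3 = Round(s_2, k_2) = 0x834
s_4 = Round(s_3, k_3) = 0x8BC
s_5 = Round(s_4, k_4) = 0x345

0x345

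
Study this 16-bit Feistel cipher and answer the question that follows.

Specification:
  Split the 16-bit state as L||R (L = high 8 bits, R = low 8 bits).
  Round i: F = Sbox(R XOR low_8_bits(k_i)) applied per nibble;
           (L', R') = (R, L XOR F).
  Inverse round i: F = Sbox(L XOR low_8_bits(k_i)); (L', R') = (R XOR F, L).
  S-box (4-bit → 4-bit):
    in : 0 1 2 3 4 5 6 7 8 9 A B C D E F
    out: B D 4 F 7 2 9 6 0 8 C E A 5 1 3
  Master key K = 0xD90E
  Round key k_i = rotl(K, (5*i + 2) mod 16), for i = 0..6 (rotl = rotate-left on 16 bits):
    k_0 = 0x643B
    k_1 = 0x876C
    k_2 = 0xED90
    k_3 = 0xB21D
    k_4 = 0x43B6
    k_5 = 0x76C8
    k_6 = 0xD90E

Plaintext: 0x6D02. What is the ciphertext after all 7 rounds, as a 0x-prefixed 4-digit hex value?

0x8E6C

s_0 = plaintext = 0x6D02
s_1 = Round(s_0, k_0) = 0x0295
s_2 = Round(s_1, k_1) = 0x953A
s_3 = Round(s_2, k_2) = 0x3A59
s_4 = Round(s_3, k_3) = 0x594D
s_5 = Round(s_4, k_4) = 0x4D67
s_6 = Round(s_5, k_5) = 0x678E
s_7 = Round(s_6, k_6) = 0x8E6C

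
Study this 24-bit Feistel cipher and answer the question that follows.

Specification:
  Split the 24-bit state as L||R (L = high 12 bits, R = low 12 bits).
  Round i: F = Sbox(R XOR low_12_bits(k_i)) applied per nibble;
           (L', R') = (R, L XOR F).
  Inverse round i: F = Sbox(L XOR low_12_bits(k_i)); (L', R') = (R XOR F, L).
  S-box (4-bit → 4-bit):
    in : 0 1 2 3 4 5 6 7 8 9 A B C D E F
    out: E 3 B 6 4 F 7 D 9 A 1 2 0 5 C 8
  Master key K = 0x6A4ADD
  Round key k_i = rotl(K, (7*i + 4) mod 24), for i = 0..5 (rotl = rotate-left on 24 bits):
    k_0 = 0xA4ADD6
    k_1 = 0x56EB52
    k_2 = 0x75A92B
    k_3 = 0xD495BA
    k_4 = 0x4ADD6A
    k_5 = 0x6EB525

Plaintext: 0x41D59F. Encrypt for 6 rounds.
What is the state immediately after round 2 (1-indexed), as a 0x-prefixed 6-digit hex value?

s_0 = plaintext = 0x41D59F
s_1 = Round(s_0, k_0) = 0x59FD57
s_2 = Round(s_1, k_1) = 0xD57270
s_3 = Round(s_2, k_2) = 0x270FA5
s_4 = Round(s_3, k_3) = 0xFA5348
s_5 = Round(s_4, k_4) = 0x34831E
s_6 = Round(s_5, k_5) = 0x31E42A

0xD57270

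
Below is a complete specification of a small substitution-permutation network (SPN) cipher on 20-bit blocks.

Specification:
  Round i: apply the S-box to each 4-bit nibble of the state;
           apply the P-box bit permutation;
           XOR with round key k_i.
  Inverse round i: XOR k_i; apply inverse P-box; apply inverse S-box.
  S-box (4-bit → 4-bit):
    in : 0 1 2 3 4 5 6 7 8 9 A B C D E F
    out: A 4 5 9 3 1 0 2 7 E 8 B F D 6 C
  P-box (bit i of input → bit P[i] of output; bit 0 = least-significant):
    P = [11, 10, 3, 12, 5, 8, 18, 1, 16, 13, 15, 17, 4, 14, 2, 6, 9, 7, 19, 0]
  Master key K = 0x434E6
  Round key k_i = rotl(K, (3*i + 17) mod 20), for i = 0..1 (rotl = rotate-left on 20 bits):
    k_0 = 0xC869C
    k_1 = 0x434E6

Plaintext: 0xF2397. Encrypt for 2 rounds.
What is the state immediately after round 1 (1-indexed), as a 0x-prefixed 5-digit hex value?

0x3838B

s_0 = plaintext = 0xF2397
s_1 = Round(s_0, k_0) = 0x3838B
s_2 = Round(s_1, k_1) = 0x36BD3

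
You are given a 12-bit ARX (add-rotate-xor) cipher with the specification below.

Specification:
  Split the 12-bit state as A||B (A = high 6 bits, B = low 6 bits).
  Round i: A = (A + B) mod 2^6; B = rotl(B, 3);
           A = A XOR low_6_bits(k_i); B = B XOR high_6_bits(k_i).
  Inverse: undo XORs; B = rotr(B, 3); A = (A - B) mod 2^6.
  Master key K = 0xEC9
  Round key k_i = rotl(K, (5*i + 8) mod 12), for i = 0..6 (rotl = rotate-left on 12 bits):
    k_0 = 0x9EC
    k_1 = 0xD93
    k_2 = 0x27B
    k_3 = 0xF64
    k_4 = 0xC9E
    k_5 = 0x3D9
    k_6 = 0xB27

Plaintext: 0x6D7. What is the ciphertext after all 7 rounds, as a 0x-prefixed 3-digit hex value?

0xF2A

s_0 = plaintext = 0x6D7
s_1 = Round(s_0, k_0) = 0x79D
s_2 = Round(s_1, k_1) = 0xA1D
s_3 = Round(s_2, k_2) = 0xFA2
s_4 = Round(s_3, k_3) = 0x129
s_5 = Round(s_4, k_4) = 0xCFF
s_6 = Round(s_5, k_5) = 0xAF0
s_7 = Round(s_6, k_6) = 0xF2A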